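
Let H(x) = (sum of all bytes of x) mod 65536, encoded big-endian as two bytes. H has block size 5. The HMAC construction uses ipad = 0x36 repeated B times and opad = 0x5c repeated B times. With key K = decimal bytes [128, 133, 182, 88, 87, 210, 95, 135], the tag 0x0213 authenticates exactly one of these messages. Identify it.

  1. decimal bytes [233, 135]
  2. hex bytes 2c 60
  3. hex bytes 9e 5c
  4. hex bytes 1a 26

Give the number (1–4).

Key decimal bytes [128, 133, 182, 88, 87, 210, 95, 135] = 80 85 b6 58 57 d2 5f 87 is 8 bytes > B = 5, so hash it first: H(key) = 04 22, then zero-pad to 5 bytes: K' = 04 22 00 00 00.
K' ⊕ ipad = 32 14 36 36 36; K' ⊕ opad = 58 7e 5c 5c 5c.
m1: inner = H(32 14 36 36 36 e9 87) = 02 58; tag = H(58 7e 5c 5c 5c 02 58) = 0244
m2: inner = H(32 14 36 36 36 2c 60) = 01 74; tag = H(58 7e 5c 5c 5c 01 74) = 025f
m3: inner = H(32 14 36 36 36 9e 5c) = 01 e2; tag = H(58 7e 5c 5c 5c 01 e2) = 02cd
m4: inner = H(32 14 36 36 36 1a 26) = 01 28; tag = H(58 7e 5c 5c 5c 01 28) = 0213 ← matches

4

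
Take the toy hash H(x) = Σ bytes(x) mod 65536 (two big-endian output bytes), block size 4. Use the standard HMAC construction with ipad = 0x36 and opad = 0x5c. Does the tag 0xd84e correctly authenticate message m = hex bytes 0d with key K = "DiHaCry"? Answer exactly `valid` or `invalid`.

Key "DiHaCry" = 44 69 48 61 43 72 79 is 7 bytes > B = 4, so hash it first: H(key) = 02 84, then zero-pad to 4 bytes: K' = 02 84 00 00.
K' ⊕ ipad = 34 b2 36 36; K' ⊕ opad = 5e d8 5c 5c.
Inner hash: sum = 52+178+54+54+13 = 351 → 01 5f.
Outer hash (recomputed tag): sum = 94+216+92+92+1+95 = 590 → 02 4e.
Recomputed tag = 024e; claimed = d84e → mismatch.

invalid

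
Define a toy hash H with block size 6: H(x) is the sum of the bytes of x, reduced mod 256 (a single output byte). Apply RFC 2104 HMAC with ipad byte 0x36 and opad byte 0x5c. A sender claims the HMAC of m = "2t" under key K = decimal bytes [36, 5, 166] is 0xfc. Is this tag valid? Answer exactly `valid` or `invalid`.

Key decimal bytes [36, 5, 166] = 24 05 a6 is 3 bytes ≤ B = 6; zero-pad to 6 bytes: K' = 24 05 a6 00 00 00.
K' ⊕ ipad = 12 33 90 36 36 36; K' ⊕ opad = 78 59 fa 5c 5c 5c.
Inner hash: sum = 18+51+144+54+54+54+50+116 = 541; mod 256 = 29 → 1d.
Outer hash (recomputed tag): sum = 120+89+250+92+92+92+29 = 764; mod 256 = 252 → fc.
Recomputed tag = fc; claimed = fc → match.

valid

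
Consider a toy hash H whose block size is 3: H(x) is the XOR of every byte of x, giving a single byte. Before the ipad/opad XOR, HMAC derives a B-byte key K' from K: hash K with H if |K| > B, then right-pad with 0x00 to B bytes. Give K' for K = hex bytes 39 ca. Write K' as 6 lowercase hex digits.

Key hex bytes 39 ca is 2 bytes ≤ B = 3; zero-pad to 3 bytes: K' = 39 ca 00.

39ca00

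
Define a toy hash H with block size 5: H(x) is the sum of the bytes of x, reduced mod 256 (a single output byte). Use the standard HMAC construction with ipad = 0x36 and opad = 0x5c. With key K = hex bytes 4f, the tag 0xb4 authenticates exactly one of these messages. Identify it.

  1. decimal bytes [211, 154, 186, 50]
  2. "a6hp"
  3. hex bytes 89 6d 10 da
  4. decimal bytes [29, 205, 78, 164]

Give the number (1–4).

Key hex bytes 4f is 1 byte ≤ B = 5; zero-pad to 5 bytes: K' = 4f 00 00 00 00.
K' ⊕ ipad = 79 36 36 36 36; K' ⊕ opad = 13 5c 5c 5c 5c.
m1: inner = H(79 36 36 36 36 d3 9a ba 32) = aa; tag = H(13 5c 5c 5c 5c aa) = 2d
m2: inner = H(79 36 36 36 36 61 36 68 70) = c0; tag = H(13 5c 5c 5c 5c c0) = 43
m3: inner = H(79 36 36 36 36 89 6d 10 da) = 31; tag = H(13 5c 5c 5c 5c 31) = b4 ← matches
m4: inner = H(79 36 36 36 36 1d cd 4e a4) = 2d; tag = H(13 5c 5c 5c 5c 2d) = b0

3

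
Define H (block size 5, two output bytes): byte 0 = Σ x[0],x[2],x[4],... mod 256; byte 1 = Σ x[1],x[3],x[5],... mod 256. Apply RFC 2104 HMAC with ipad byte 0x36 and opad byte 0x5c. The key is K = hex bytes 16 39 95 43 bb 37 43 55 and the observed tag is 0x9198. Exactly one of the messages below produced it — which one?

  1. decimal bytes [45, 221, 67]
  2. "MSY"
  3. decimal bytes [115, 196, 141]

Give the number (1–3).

1

Key hex bytes 16 39 95 43 bb 37 43 55 is 8 bytes > B = 5, so hash it first: H(key) = a9 08, then zero-pad to 5 bytes: K' = a9 08 00 00 00.
K' ⊕ ipad = 9f 3e 36 36 36; K' ⊕ opad = f5 54 5c 5c 5c.
m1: inner = H(9f 3e 36 36 36 2d dd 43) = e8 e4; tag = H(f5 54 5c 5c 5c e8 e4) = 9198 ← matches
m2: inner = H(9f 3e 36 36 36 4d 53 59) = 5e 1a; tag = H(f5 54 5c 5c 5c 5e 1a) = c70e
m3: inner = H(9f 3e 36 36 36 73 c4 8d) = cf 74; tag = H(f5 54 5c 5c 5c cf 74) = 217f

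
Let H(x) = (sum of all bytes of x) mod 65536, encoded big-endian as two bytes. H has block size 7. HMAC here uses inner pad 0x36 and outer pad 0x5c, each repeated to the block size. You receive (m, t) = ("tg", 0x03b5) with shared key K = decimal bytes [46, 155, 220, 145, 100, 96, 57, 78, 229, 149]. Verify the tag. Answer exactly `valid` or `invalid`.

valid

Key decimal bytes [46, 155, 220, 145, 100, 96, 57, 78, 229, 149] = 2e 9b dc 91 64 60 39 4e e5 95 is 10 bytes > B = 7, so hash it first: H(key) = 04 fb, then zero-pad to 7 bytes: K' = 04 fb 00 00 00 00 00.
K' ⊕ ipad = 32 cd 36 36 36 36 36; K' ⊕ opad = 58 a7 5c 5c 5c 5c 5c.
Inner hash: sum = 50+205+54+54+54+54+54+116+103 = 744 → 02 e8.
Outer hash (recomputed tag): sum = 88+167+92+92+92+92+92+2+232 = 949 → 03 b5.
Recomputed tag = 03b5; claimed = 03b5 → match.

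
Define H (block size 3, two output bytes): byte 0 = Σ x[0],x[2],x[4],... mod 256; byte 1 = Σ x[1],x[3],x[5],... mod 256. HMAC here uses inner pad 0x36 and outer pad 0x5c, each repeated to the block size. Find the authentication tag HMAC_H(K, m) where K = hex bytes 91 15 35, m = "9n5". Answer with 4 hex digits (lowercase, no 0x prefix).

Key hex bytes 91 15 35 is exactly B = 3 bytes: K' = 91 15 35.
K' ⊕ ipad = a7 23 03.  K' ⊕ opad = cd 49 69.
Inner input = (K'⊕ipad) ∥ m = a7 23 03 ∥ 39 6e 35.
Inner hash: even-index sum = 280 mod 256 = 24; odd-index sum = 145 mod 256 = 145 → 18 91.
Outer input = (K'⊕opad) ∥ inner = cd 49 69 ∥ 18 91.
Outer hash (tag): even-index sum = 455 mod 256 = 199; odd-index sum = 97 mod 256 = 97 → c7 61.

c761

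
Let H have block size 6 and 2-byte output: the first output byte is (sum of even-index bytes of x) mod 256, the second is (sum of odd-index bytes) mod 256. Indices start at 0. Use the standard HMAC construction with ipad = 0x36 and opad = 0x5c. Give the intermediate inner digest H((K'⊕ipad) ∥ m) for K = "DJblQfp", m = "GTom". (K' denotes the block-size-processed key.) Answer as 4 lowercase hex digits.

Key "DJblQfp" = 44 4a 62 6c 51 66 70 is 7 bytes > B = 6, so hash it first: H(key) = 67 1c, then zero-pad to 6 bytes: K' = 67 1c 00 00 00 00.
K' ⊕ ipad = 51 2a 36 36 36 36.
Inner input = 51 2a 36 36 36 36 ∥ 47 54 6f 6d.
Inner hash: even-index sum = 371 mod 256 = 115; odd-index sum = 343 mod 256 = 87 → 73 57.

7357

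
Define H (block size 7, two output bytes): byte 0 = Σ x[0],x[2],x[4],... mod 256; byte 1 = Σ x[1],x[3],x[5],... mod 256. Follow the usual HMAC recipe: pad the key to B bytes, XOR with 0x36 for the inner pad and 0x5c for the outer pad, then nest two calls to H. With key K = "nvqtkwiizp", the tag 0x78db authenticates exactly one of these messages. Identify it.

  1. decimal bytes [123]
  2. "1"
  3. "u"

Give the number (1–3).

Key "nvqtkwiizp" = 6e 76 71 74 6b 77 69 69 7a 70 is 10 bytes > B = 7, so hash it first: H(key) = 2d 3a, then zero-pad to 7 bytes: K' = 2d 3a 00 00 00 00 00.
K' ⊕ ipad = 1b 0c 36 36 36 36 36; K' ⊕ opad = 71 66 5c 5c 5c 5c 5c.
m1: inner = H(1b 0c 36 36 36 36 36 7b) = bd f3; tag = H(71 66 5c 5c 5c 5c 5c bd f3) = 78db ← matches
m2: inner = H(1b 0c 36 36 36 36 36 31) = bd a9; tag = H(71 66 5c 5c 5c 5c 5c bd a9) = 2edb
m3: inner = H(1b 0c 36 36 36 36 36 75) = bd ed; tag = H(71 66 5c 5c 5c 5c 5c bd ed) = 72db

1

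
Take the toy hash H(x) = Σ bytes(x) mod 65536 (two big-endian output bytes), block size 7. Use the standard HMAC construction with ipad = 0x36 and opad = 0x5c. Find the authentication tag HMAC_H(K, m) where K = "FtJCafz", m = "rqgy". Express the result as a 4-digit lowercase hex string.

0171

Key "FtJCafz" = 46 74 4a 43 61 66 7a is exactly B = 7 bytes: K' = 46 74 4a 43 61 66 7a.
K' ⊕ ipad = 70 42 7c 75 57 50 4c.  K' ⊕ opad = 1a 28 16 1f 3d 3a 26.
Inner input = (K'⊕ipad) ∥ m = 70 42 7c 75 57 50 4c ∥ 72 71 67 79.
Inner hash: sum = 112+66+124+117+87+80+76+114+113+103+121 = 1113 → 04 59.
Outer input = (K'⊕opad) ∥ inner = 1a 28 16 1f 3d 3a 26 ∥ 04 59.
Outer hash (tag): sum = 26+40+22+31+61+58+38+4+89 = 369 → 01 71.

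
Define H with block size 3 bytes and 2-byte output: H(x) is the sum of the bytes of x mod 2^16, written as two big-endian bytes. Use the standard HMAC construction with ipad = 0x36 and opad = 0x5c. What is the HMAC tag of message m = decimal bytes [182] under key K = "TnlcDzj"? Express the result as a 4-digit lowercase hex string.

Key "TnlcDzj" = 54 6e 6c 63 44 7a 6a is 7 bytes > B = 3, so hash it first: H(key) = 02 b9, then zero-pad to 3 bytes: K' = 02 b9 00.
K' ⊕ ipad = 34 8f 36.  K' ⊕ opad = 5e e5 5c.
Inner input = (K'⊕ipad) ∥ m = 34 8f 36 ∥ b6.
Inner hash: sum = 52+143+54+182 = 431 → 01 af.
Outer input = (K'⊕opad) ∥ inner = 5e e5 5c ∥ 01 af.
Outer hash (tag): sum = 94+229+92+1+175 = 591 → 02 4f.

024f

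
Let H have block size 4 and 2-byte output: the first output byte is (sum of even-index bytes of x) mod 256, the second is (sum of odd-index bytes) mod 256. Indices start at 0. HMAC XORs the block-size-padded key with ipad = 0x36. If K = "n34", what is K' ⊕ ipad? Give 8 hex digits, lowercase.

Key "n34" = 6e 33 34 is 3 bytes ≤ B = 4; zero-pad to 4 bytes: K' = 6e 33 34 00.
XOR each byte with 0x36: 6e⊕36=58, 33⊕36=05, 34⊕36=02, 00⊕36=36.

58050236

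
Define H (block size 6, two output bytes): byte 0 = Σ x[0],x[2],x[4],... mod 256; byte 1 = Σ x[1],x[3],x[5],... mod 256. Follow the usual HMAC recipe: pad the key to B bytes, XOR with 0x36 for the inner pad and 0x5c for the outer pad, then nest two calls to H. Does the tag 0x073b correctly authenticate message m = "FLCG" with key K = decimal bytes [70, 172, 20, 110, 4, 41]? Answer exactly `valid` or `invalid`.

valid

Key decimal bytes [70, 172, 20, 110, 4, 41] = 46 ac 14 6e 04 29 is exactly B = 6 bytes: K' = 46 ac 14 6e 04 29.
K' ⊕ ipad = 70 9a 22 58 32 1f; K' ⊕ opad = 1a f0 48 32 58 75.
Inner hash: even-index sum = 333 mod 256 = 77; odd-index sum = 420 mod 256 = 164 → 4d a4.
Outer hash (recomputed tag): even-index sum = 263 mod 256 = 7; odd-index sum = 571 mod 256 = 59 → 07 3b.
Recomputed tag = 073b; claimed = 073b → match.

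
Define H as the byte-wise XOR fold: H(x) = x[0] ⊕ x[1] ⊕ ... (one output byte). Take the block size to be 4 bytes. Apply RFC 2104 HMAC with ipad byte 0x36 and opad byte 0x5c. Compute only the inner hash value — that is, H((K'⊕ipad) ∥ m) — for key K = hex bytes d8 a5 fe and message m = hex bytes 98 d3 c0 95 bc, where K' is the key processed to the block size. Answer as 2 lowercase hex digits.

Key hex bytes d8 a5 fe is 3 bytes ≤ B = 4; zero-pad to 4 bytes: K' = d8 a5 fe 00.
K' ⊕ ipad = ee 93 c8 36.
Inner input = ee 93 c8 36 ∥ 98 d3 c0 95 bc.
Inner hash: XOR ee⊕93⊕c8⊕36⊕98⊕d3⊕c0⊕95⊕bc = 21.

21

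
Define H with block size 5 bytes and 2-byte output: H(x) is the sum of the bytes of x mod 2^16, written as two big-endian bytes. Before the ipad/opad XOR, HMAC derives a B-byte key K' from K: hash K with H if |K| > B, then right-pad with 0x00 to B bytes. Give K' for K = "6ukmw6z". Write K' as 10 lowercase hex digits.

02aa000000

|K| = 7 > B = 5, so first hash the key.
H(K): sum = 54+117+107+109+119+54+122 = 682 → 02 aa.
Zero-pad H(K) = 02 aa to 5 bytes: K' = 02 aa 00 00 00.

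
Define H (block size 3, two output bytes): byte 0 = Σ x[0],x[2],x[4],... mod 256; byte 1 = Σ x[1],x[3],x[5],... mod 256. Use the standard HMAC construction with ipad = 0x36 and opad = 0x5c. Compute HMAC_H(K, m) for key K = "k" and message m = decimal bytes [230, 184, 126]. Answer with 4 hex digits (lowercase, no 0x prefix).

Key "k" = 6b is 1 byte ≤ B = 3; zero-pad to 3 bytes: K' = 6b 00 00.
K' ⊕ ipad = 5d 36 36.  K' ⊕ opad = 37 5c 5c.
Inner input = (K'⊕ipad) ∥ m = 5d 36 36 ∥ e6 b8 7e.
Inner hash: even-index sum = 331 mod 256 = 75; odd-index sum = 410 mod 256 = 154 → 4b 9a.
Outer input = (K'⊕opad) ∥ inner = 37 5c 5c ∥ 4b 9a.
Outer hash (tag): even-index sum = 301 mod 256 = 45; odd-index sum = 167 mod 256 = 167 → 2d a7.

2da7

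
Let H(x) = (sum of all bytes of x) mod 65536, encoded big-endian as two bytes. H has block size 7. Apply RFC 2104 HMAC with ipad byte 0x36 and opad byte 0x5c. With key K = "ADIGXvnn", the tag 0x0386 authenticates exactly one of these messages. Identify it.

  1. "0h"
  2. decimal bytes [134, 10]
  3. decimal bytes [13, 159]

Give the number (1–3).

Key "ADIGXvnn" = 41 44 49 47 58 76 6e 6e is 8 bytes > B = 7, so hash it first: H(key) = 02 bf, then zero-pad to 7 bytes: K' = 02 bf 00 00 00 00 00.
K' ⊕ ipad = 34 89 36 36 36 36 36; K' ⊕ opad = 5e e3 5c 5c 5c 5c 5c.
m1: inner = H(34 89 36 36 36 36 36 30 68) = 02 63; tag = H(5e e3 5c 5c 5c 5c 5c 02 63) = 0372
m2: inner = H(34 89 36 36 36 36 36 86 0a) = 02 5b; tag = H(5e e3 5c 5c 5c 5c 5c 02 5b) = 036a
m3: inner = H(34 89 36 36 36 36 36 0d 9f) = 02 77; tag = H(5e e3 5c 5c 5c 5c 5c 02 77) = 0386 ← matches

3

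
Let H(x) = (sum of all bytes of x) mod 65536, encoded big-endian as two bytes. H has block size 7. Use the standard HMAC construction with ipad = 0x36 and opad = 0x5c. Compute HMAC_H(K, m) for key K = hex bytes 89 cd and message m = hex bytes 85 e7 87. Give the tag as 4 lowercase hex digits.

03f1

Key hex bytes 89 cd is 2 bytes ≤ B = 7; zero-pad to 7 bytes: K' = 89 cd 00 00 00 00 00.
K' ⊕ ipad = bf fb 36 36 36 36 36.  K' ⊕ opad = d5 91 5c 5c 5c 5c 5c.
Inner input = (K'⊕ipad) ∥ m = bf fb 36 36 36 36 36 ∥ 85 e7 87.
Inner hash: sum = 191+251+54+54+54+54+54+133+231+135 = 1211 → 04 bb.
Outer input = (K'⊕opad) ∥ inner = d5 91 5c 5c 5c 5c 5c ∥ 04 bb.
Outer hash (tag): sum = 213+145+92+92+92+92+92+4+187 = 1009 → 03 f1.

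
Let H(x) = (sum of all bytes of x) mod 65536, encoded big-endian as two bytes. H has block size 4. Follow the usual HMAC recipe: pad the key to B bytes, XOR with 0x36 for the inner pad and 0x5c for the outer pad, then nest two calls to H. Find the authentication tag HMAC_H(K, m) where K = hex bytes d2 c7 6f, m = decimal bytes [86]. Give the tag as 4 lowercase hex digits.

0274

Key hex bytes d2 c7 6f is 3 bytes ≤ B = 4; zero-pad to 4 bytes: K' = d2 c7 6f 00.
K' ⊕ ipad = e4 f1 59 36.  K' ⊕ opad = 8e 9b 33 5c.
Inner input = (K'⊕ipad) ∥ m = e4 f1 59 36 ∥ 56.
Inner hash: sum = 228+241+89+54+86 = 698 → 02 ba.
Outer input = (K'⊕opad) ∥ inner = 8e 9b 33 5c ∥ 02 ba.
Outer hash (tag): sum = 142+155+51+92+2+186 = 628 → 02 74.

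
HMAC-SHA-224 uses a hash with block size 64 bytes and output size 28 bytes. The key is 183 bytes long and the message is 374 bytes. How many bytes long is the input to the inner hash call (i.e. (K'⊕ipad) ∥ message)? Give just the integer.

438

Key is 183 > 64 bytes, so it is hashed to 28 bytes then zero-padded to 64: |K'| = 64.
Inner input = (K'⊕ipad) ∥ m → 64 + 374 = 438 bytes.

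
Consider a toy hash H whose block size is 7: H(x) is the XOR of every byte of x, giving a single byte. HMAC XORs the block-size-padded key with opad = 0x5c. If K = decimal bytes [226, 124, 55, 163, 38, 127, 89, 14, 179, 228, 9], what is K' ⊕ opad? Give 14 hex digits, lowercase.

Key decimal bytes [226, 124, 55, 163, 38, 127, 89, 14, 179, 228, 9] = e2 7c 37 a3 26 7f 59 0e b3 e4 09 is 11 bytes > B = 7, so hash it first: H(key) = 5a, then zero-pad to 7 bytes: K' = 5a 00 00 00 00 00 00.
XOR each byte with 0x5c: 5a⊕5c=06, 00⊕5c=5c, 00⊕5c=5c, 00⊕5c=5c, 00⊕5c=5c, 00⊕5c=5c, 00⊕5c=5c.

065c5c5c5c5c5c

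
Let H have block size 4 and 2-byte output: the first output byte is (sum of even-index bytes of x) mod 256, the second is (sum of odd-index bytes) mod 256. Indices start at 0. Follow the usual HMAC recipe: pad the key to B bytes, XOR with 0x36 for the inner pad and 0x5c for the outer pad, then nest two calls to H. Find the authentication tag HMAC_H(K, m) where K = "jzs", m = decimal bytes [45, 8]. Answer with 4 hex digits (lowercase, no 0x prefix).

330c

Key "jzs" = 6a 7a 73 is 3 bytes ≤ B = 4; zero-pad to 4 bytes: K' = 6a 7a 73 00.
K' ⊕ ipad = 5c 4c 45 36.  K' ⊕ opad = 36 26 2f 5c.
Inner input = (K'⊕ipad) ∥ m = 5c 4c 45 36 ∥ 2d 08.
Inner hash: even-index sum = 206 mod 256 = 206; odd-index sum = 138 mod 256 = 138 → ce 8a.
Outer input = (K'⊕opad) ∥ inner = 36 26 2f 5c ∥ ce 8a.
Outer hash (tag): even-index sum = 307 mod 256 = 51; odd-index sum = 268 mod 256 = 12 → 33 0c.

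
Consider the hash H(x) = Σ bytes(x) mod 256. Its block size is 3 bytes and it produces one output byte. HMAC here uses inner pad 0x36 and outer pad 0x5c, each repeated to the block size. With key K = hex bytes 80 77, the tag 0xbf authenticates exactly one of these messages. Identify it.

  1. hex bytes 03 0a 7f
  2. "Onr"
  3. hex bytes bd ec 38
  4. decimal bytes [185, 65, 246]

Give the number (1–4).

2

Key hex bytes 80 77 is 2 bytes ≤ B = 3; zero-pad to 3 bytes: K' = 80 77 00.
K' ⊕ ipad = b6 41 36; K' ⊕ opad = dc 2b 5c.
m1: inner = H(b6 41 36 03 0a 7f) = b9; tag = H(dc 2b 5c b9) = 1c
m2: inner = H(b6 41 36 4f 6e 72) = 5c; tag = H(dc 2b 5c 5c) = bf ← matches
m3: inner = H(b6 41 36 bd ec 38) = 0e; tag = H(dc 2b 5c 0e) = 71
m4: inner = H(b6 41 36 b9 41 f6) = 1d; tag = H(dc 2b 5c 1d) = 80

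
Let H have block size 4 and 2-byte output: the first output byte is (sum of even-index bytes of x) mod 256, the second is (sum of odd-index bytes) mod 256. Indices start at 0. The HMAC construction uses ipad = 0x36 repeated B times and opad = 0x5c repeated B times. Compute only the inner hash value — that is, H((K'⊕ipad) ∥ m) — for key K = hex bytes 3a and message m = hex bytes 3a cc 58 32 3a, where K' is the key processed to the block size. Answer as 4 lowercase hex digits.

0e6a

Key hex bytes 3a is 1 byte ≤ B = 4; zero-pad to 4 bytes: K' = 3a 00 00 00.
K' ⊕ ipad = 0c 36 36 36.
Inner input = 0c 36 36 36 ∥ 3a cc 58 32 3a.
Inner hash: even-index sum = 270 mod 256 = 14; odd-index sum = 362 mod 256 = 106 → 0e 6a.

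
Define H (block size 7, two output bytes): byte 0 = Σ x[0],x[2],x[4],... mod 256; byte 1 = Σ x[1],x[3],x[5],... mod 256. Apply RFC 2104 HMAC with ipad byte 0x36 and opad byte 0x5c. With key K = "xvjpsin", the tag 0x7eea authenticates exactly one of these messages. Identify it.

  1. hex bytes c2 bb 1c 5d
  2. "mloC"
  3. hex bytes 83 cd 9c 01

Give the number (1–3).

1

Key "xvjpsin" = 78 76 6a 70 73 69 6e is exactly B = 7 bytes: K' = 78 76 6a 70 73 69 6e.
K' ⊕ ipad = 4e 40 5c 46 45 5f 58; K' ⊕ opad = 24 2a 36 2c 2f 35 32.
m1: inner = H(4e 40 5c 46 45 5f 58 c2 bb 1c 5d) = 5f c3; tag = H(24 2a 36 2c 2f 35 32 5f c3) = 7eea ← matches
m2: inner = H(4e 40 5c 46 45 5f 58 6d 6c 6f 43) = f6 c1; tag = H(24 2a 36 2c 2f 35 32 f6 c1) = 7c81
m3: inner = H(4e 40 5c 46 45 5f 58 83 cd 9c 01) = 15 04; tag = H(24 2a 36 2c 2f 35 32 15 04) = bfa0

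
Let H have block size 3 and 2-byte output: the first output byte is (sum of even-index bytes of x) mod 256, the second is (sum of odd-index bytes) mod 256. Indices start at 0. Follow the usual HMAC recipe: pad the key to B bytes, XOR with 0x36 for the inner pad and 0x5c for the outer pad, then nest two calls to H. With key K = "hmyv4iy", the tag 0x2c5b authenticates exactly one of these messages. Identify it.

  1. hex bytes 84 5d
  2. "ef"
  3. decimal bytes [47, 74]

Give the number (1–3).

1

Key "hmyv4iy" = 68 6d 79 76 34 69 79 is 7 bytes > B = 3, so hash it first: H(key) = 8e 4c, then zero-pad to 3 bytes: K' = 8e 4c 00.
K' ⊕ ipad = b8 7a 36; K' ⊕ opad = d2 10 5c.
m1: inner = H(b8 7a 36 84 5d) = 4b fe; tag = H(d2 10 5c 4b fe) = 2c5b ← matches
m2: inner = H(b8 7a 36 65 66) = 54 df; tag = H(d2 10 5c 54 df) = 0d64
m3: inner = H(b8 7a 36 2f 4a) = 38 a9; tag = H(d2 10 5c 38 a9) = d748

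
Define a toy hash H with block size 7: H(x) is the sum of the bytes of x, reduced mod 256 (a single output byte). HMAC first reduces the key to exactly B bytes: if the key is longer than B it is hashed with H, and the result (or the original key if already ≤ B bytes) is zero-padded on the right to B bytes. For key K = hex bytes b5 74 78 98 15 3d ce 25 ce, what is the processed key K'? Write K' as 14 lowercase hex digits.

|K| = 9 > B = 7, so first hash the key.
H(K): sum = 181+116+120+152+21+61+206+37+206 = 1100; mod 256 = 76 → 4c.
Zero-pad H(K) = 4c to 7 bytes: K' = 4c 00 00 00 00 00 00.

4c000000000000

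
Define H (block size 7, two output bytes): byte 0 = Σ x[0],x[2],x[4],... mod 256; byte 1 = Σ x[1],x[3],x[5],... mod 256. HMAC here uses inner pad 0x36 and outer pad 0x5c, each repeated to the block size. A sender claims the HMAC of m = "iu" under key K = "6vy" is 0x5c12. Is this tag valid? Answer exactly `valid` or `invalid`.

valid

Key "6vy" = 36 76 79 is 3 bytes ≤ B = 7; zero-pad to 7 bytes: K' = 36 76 79 00 00 00 00.
K' ⊕ ipad = 00 40 4f 36 36 36 36; K' ⊕ opad = 6a 2a 25 5c 5c 5c 5c.
Inner hash: even-index sum = 304 mod 256 = 48; odd-index sum = 277 mod 256 = 21 → 30 15.
Outer hash (recomputed tag): even-index sum = 348 mod 256 = 92; odd-index sum = 274 mod 256 = 18 → 5c 12.
Recomputed tag = 5c12; claimed = 5c12 → match.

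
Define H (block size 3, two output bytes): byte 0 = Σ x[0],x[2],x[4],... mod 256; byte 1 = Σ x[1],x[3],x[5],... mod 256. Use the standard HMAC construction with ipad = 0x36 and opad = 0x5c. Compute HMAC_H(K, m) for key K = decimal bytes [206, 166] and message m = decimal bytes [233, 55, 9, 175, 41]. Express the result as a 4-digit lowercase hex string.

990e

Key decimal bytes [206, 166] = ce a6 is 2 bytes ≤ B = 3; zero-pad to 3 bytes: K' = ce a6 00.
K' ⊕ ipad = f8 90 36.  K' ⊕ opad = 92 fa 5c.
Inner input = (K'⊕ipad) ∥ m = f8 90 36 ∥ e9 37 09 af 29.
Inner hash: even-index sum = 532 mod 256 = 20; odd-index sum = 427 mod 256 = 171 → 14 ab.
Outer input = (K'⊕opad) ∥ inner = 92 fa 5c ∥ 14 ab.
Outer hash (tag): even-index sum = 409 mod 256 = 153; odd-index sum = 270 mod 256 = 14 → 99 0e.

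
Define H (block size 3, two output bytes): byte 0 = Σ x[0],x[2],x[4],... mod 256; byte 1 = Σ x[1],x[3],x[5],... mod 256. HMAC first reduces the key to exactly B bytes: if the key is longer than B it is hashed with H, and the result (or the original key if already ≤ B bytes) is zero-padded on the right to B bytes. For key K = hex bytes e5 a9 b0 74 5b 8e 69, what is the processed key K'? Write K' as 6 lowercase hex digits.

|K| = 7 > B = 3, so first hash the key.
H(K): even-index sum = 601 mod 256 = 89; odd-index sum = 427 mod 256 = 171 → 59 ab.
Zero-pad H(K) = 59 ab to 3 bytes: K' = 59 ab 00.

59ab00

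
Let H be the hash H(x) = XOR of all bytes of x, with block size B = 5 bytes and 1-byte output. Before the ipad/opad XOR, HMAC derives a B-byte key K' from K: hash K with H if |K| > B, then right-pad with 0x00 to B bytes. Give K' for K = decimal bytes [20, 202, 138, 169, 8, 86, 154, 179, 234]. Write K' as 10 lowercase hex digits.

6000000000

|K| = 9 > B = 5, so first hash the key.
H(K): XOR 14⊕ca⊕8a⊕a9⊕08⊕56⊕9a⊕b3⊕ea = 60.
Zero-pad H(K) = 60 to 5 bytes: K' = 60 00 00 00 00.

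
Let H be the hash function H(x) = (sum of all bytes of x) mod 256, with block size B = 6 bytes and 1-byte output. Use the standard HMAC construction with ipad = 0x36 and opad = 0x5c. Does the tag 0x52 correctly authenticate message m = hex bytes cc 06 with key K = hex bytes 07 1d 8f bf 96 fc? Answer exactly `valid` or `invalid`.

Key hex bytes 07 1d 8f bf 96 fc is exactly B = 6 bytes: K' = 07 1d 8f bf 96 fc.
K' ⊕ ipad = 31 2b b9 89 a0 ca; K' ⊕ opad = 5b 41 d3 e3 ca a0.
Inner hash: sum = 49+43+185+137+160+202+204+6 = 986; mod 256 = 218 → da.
Outer hash (recomputed tag): sum = 91+65+211+227+202+160+218 = 1174; mod 256 = 150 → 96.
Recomputed tag = 96; claimed = 52 → mismatch.

invalid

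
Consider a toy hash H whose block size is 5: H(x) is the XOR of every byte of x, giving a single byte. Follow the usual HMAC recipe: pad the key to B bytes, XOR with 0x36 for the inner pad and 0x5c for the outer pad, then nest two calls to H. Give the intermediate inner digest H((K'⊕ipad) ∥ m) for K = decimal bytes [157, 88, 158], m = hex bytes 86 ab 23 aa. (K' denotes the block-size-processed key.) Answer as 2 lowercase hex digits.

c9

Key decimal bytes [157, 88, 158] = 9d 58 9e is 3 bytes ≤ B = 5; zero-pad to 5 bytes: K' = 9d 58 9e 00 00.
K' ⊕ ipad = ab 6e a8 36 36.
Inner input = ab 6e a8 36 36 ∥ 86 ab 23 aa.
Inner hash: XOR ab⊕6e⊕a8⊕36⊕36⊕86⊕ab⊕23⊕aa = c9.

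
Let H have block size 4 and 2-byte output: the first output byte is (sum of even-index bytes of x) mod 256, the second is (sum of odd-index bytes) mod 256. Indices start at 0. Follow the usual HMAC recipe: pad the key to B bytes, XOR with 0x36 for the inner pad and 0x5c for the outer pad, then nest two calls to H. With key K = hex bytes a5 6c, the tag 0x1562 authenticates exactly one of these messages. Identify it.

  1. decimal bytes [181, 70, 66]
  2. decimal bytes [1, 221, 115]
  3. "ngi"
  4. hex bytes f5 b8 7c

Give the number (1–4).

1

Key hex bytes a5 6c is 2 bytes ≤ B = 4; zero-pad to 4 bytes: K' = a5 6c 00 00.
K' ⊕ ipad = 93 5a 36 36; K' ⊕ opad = f9 30 5c 5c.
m1: inner = H(93 5a 36 36 b5 46 42) = c0 d6; tag = H(f9 30 5c 5c c0 d6) = 1562 ← matches
m2: inner = H(93 5a 36 36 01 dd 73) = 3d 6d; tag = H(f9 30 5c 5c 3d 6d) = 92f9
m3: inner = H(93 5a 36 36 6e 67 69) = a0 f7; tag = H(f9 30 5c 5c a0 f7) = f583
m4: inner = H(93 5a 36 36 f5 b8 7c) = 3a 48; tag = H(f9 30 5c 5c 3a 48) = 8fd4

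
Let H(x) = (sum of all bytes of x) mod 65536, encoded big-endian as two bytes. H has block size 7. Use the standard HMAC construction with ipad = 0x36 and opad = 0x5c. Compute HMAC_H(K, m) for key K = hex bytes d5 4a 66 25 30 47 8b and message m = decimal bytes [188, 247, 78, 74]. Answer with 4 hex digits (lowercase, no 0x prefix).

02f6

Key hex bytes d5 4a 66 25 30 47 8b is exactly B = 7 bytes: K' = d5 4a 66 25 30 47 8b.
K' ⊕ ipad = e3 7c 50 13 06 71 bd.  K' ⊕ opad = 89 16 3a 79 6c 1b d7.
Inner input = (K'⊕ipad) ∥ m = e3 7c 50 13 06 71 bd ∥ bc f7 4e 4a.
Inner hash: sum = 227+124+80+19+6+113+189+188+247+78+74 = 1345 → 05 41.
Outer input = (K'⊕opad) ∥ inner = 89 16 3a 79 6c 1b d7 ∥ 05 41.
Outer hash (tag): sum = 137+22+58+121+108+27+215+5+65 = 758 → 02 f6.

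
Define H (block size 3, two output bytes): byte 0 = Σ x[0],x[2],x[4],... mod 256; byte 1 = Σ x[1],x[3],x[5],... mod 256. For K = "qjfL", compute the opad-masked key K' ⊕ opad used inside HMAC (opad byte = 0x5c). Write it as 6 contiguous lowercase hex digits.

8bea5c

Key "qjfL" = 71 6a 66 4c is 4 bytes > B = 3, so hash it first: H(key) = d7 b6, then zero-pad to 3 bytes: K' = d7 b6 00.
XOR each byte with 0x5c: d7⊕5c=8b, b6⊕5c=ea, 00⊕5c=5c.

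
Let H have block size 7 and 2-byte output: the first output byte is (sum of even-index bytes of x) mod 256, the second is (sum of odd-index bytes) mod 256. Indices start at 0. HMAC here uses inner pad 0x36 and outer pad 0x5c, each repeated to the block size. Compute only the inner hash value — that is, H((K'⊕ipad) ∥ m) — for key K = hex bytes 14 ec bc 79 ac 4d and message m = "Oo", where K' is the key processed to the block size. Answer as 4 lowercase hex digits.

Key hex bytes 14 ec bc 79 ac 4d is 6 bytes ≤ B = 7; zero-pad to 7 bytes: K' = 14 ec bc 79 ac 4d 00.
K' ⊕ ipad = 22 da 8a 4f 9a 7b 36.
Inner input = 22 da 8a 4f 9a 7b 36 ∥ 4f 6f.
Inner hash: even-index sum = 491 mod 256 = 235; odd-index sum = 499 mod 256 = 243 → eb f3.

ebf3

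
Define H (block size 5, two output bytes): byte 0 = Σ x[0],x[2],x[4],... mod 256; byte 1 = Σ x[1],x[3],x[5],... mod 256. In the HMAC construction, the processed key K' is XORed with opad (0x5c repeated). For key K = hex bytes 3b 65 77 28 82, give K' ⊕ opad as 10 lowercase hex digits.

Key hex bytes 3b 65 77 28 82 is exactly B = 5 bytes: K' = 3b 65 77 28 82.
XOR each byte with 0x5c: 3b⊕5c=67, 65⊕5c=39, 77⊕5c=2b, 28⊕5c=74, 82⊕5c=de.

67392b74de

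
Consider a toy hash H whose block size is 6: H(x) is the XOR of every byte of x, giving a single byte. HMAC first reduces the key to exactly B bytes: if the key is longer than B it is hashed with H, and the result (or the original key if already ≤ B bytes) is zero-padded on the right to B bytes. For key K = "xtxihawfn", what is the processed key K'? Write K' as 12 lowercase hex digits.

6b0000000000

|K| = 9 > B = 6, so first hash the key.
H(K): XOR 78⊕74⊕78⊕69⊕68⊕61⊕77⊕66⊕6e = 6b.
Zero-pad H(K) = 6b to 6 bytes: K' = 6b 00 00 00 00 00.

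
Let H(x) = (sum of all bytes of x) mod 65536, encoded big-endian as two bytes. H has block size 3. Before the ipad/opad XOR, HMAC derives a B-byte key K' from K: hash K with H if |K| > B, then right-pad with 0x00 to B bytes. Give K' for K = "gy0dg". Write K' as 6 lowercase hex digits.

|K| = 5 > B = 3, so first hash the key.
H(K): sum = 103+121+48+100+103 = 475 → 01 db.
Zero-pad H(K) = 01 db to 3 bytes: K' = 01 db 00.

01db00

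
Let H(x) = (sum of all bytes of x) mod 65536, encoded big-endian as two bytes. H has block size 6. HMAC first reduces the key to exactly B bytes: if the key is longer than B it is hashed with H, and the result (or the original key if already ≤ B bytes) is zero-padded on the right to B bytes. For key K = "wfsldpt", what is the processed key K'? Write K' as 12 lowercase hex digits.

|K| = 7 > B = 6, so first hash the key.
H(K): sum = 119+102+115+108+100+112+116 = 772 → 03 04.
Zero-pad H(K) = 03 04 to 6 bytes: K' = 03 04 00 00 00 00.

030400000000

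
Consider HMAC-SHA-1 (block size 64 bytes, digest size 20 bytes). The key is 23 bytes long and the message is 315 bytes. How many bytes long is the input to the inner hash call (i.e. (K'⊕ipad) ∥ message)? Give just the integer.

379

Key is 23 ≤ 64 bytes, zero-padded: |K'| = 64.
Inner input = (K'⊕ipad) ∥ m → 64 + 315 = 379 bytes.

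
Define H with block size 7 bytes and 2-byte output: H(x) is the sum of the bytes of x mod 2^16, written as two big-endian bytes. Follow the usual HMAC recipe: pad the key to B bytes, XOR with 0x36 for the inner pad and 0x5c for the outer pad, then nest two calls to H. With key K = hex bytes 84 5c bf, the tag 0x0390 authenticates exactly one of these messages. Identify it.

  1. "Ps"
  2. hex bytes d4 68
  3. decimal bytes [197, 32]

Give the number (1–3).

3

Key hex bytes 84 5c bf is 3 bytes ≤ B = 7; zero-pad to 7 bytes: K' = 84 5c bf 00 00 00 00.
K' ⊕ ipad = b2 6a 89 36 36 36 36; K' ⊕ opad = d8 00 e3 5c 5c 5c 5c.
m1: inner = H(b2 6a 89 36 36 36 36 50 73) = 03 40; tag = H(d8 00 e3 5c 5c 5c 5c 03 40) = 036e
m2: inner = H(b2 6a 89 36 36 36 36 d4 68) = 03 b9; tag = H(d8 00 e3 5c 5c 5c 5c 03 b9) = 03e7
m3: inner = H(b2 6a 89 36 36 36 36 c5 20) = 03 62; tag = H(d8 00 e3 5c 5c 5c 5c 03 62) = 0390 ← matches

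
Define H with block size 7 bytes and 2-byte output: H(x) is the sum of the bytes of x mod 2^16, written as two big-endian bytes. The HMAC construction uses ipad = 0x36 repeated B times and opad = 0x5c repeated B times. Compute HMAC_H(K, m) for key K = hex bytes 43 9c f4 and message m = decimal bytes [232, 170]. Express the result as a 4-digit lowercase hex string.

Key hex bytes 43 9c f4 is 3 bytes ≤ B = 7; zero-pad to 7 bytes: K' = 43 9c f4 00 00 00 00.
K' ⊕ ipad = 75 aa c2 36 36 36 36.  K' ⊕ opad = 1f c0 a8 5c 5c 5c 5c.
Inner input = (K'⊕ipad) ∥ m = 75 aa c2 36 36 36 36 ∥ e8 aa.
Inner hash: sum = 117+170+194+54+54+54+54+232+170 = 1099 → 04 4b.
Outer input = (K'⊕opad) ∥ inner = 1f c0 a8 5c 5c 5c 5c ∥ 04 4b.
Outer hash (tag): sum = 31+192+168+92+92+92+92+4+75 = 838 → 03 46.

0346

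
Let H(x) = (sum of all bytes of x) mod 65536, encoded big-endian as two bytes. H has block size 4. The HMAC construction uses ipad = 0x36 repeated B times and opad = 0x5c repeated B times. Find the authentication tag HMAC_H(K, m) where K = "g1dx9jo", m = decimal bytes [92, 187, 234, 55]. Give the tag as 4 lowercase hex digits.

027b

Key "g1dx9jo" = 67 31 64 78 39 6a 6f is 7 bytes > B = 4, so hash it first: H(key) = 02 86, then zero-pad to 4 bytes: K' = 02 86 00 00.
K' ⊕ ipad = 34 b0 36 36.  K' ⊕ opad = 5e da 5c 5c.
Inner input = (K'⊕ipad) ∥ m = 34 b0 36 36 ∥ 5c bb ea 37.
Inner hash: sum = 52+176+54+54+92+187+234+55 = 904 → 03 88.
Outer input = (K'⊕opad) ∥ inner = 5e da 5c 5c ∥ 03 88.
Outer hash (tag): sum = 94+218+92+92+3+136 = 635 → 02 7b.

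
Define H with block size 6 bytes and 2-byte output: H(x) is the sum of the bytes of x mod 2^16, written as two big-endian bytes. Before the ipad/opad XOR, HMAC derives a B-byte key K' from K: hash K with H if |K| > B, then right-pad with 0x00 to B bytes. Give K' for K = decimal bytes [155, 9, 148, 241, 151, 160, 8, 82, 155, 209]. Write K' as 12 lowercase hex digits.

|K| = 10 > B = 6, so first hash the key.
H(K): sum = 155+9+148+241+151+160+8+82+155+209 = 1318 → 05 26.
Zero-pad H(K) = 05 26 to 6 bytes: K' = 05 26 00 00 00 00.

052600000000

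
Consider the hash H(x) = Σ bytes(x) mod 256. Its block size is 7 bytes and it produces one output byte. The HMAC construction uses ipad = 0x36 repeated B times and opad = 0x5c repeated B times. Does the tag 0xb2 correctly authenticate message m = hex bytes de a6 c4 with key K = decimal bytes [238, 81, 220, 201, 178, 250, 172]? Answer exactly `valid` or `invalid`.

Key decimal bytes [238, 81, 220, 201, 178, 250, 172] = ee 51 dc c9 b2 fa ac is exactly B = 7 bytes: K' = ee 51 dc c9 b2 fa ac.
K' ⊕ ipad = d8 67 ea ff 84 cc 9a; K' ⊕ opad = b2 0d 80 95 ee a6 f0.
Inner hash: sum = 216+103+234+255+132+204+154+222+166+196 = 1882; mod 256 = 90 → 5a.
Outer hash (recomputed tag): sum = 178+13+128+149+238+166+240+90 = 1202; mod 256 = 178 → b2.
Recomputed tag = b2; claimed = b2 → match.

valid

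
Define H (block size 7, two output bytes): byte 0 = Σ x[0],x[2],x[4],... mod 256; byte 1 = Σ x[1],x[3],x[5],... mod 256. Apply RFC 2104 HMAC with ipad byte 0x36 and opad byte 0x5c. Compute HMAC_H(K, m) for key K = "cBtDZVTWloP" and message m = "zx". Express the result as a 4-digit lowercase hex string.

ab47

Key "cBtDZVTWloP" = 63 42 74 44 5a 56 54 57 6c 6f 50 is 11 bytes > B = 7, so hash it first: H(key) = 41 a2, then zero-pad to 7 bytes: K' = 41 a2 00 00 00 00 00.
K' ⊕ ipad = 77 94 36 36 36 36 36.  K' ⊕ opad = 1d fe 5c 5c 5c 5c 5c.
Inner input = (K'⊕ipad) ∥ m = 77 94 36 36 36 36 36 ∥ 7a 78.
Inner hash: even-index sum = 401 mod 256 = 145; odd-index sum = 378 mod 256 = 122 → 91 7a.
Outer input = (K'⊕opad) ∥ inner = 1d fe 5c 5c 5c 5c 5c ∥ 91 7a.
Outer hash (tag): even-index sum = 427 mod 256 = 171; odd-index sum = 583 mod 256 = 71 → ab 47.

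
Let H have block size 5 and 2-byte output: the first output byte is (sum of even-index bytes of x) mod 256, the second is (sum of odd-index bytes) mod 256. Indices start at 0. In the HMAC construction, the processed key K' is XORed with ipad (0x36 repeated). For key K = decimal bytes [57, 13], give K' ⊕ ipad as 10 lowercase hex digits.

Key decimal bytes [57, 13] = 39 0d is 2 bytes ≤ B = 5; zero-pad to 5 bytes: K' = 39 0d 00 00 00.
XOR each byte with 0x36: 39⊕36=0f, 0d⊕36=3b, 00⊕36=36, 00⊕36=36, 00⊕36=36.

0f3b363636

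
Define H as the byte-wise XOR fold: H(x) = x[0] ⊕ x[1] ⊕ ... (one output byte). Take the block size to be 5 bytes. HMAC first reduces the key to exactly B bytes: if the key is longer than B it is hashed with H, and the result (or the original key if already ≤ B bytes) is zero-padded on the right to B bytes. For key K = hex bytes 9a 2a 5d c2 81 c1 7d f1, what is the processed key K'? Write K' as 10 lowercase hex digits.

e300000000

|K| = 8 > B = 5, so first hash the key.
H(K): XOR 9a⊕2a⊕5d⊕c2⊕81⊕c1⊕7d⊕f1 = e3.
Zero-pad H(K) = e3 to 5 bytes: K' = e3 00 00 00 00.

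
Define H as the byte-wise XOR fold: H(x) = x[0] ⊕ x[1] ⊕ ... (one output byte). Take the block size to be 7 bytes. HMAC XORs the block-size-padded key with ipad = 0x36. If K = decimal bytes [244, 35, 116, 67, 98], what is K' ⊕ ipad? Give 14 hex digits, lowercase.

c2154275543636

Key decimal bytes [244, 35, 116, 67, 98] = f4 23 74 43 62 is 5 bytes ≤ B = 7; zero-pad to 7 bytes: K' = f4 23 74 43 62 00 00.
XOR each byte with 0x36: f4⊕36=c2, 23⊕36=15, 74⊕36=42, 43⊕36=75, 62⊕36=54, 00⊕36=36, 00⊕36=36.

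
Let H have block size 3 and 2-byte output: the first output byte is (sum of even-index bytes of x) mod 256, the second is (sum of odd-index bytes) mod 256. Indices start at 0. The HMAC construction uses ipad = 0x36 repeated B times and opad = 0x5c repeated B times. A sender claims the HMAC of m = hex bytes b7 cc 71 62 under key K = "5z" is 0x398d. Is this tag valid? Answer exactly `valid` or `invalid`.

Key "5z" = 35 7a is 2 bytes ≤ B = 3; zero-pad to 3 bytes: K' = 35 7a 00.
K' ⊕ ipad = 03 4c 36; K' ⊕ opad = 69 26 5c.
Inner hash: even-index sum = 359 mod 256 = 103; odd-index sum = 372 mod 256 = 116 → 67 74.
Outer hash (recomputed tag): even-index sum = 313 mod 256 = 57; odd-index sum = 141 mod 256 = 141 → 39 8d.
Recomputed tag = 398d; claimed = 398d → match.

valid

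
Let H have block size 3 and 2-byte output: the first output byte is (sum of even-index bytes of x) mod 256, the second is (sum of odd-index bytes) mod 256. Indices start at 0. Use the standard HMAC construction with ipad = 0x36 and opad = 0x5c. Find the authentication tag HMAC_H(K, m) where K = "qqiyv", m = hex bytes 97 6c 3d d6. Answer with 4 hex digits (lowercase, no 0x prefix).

Key "qqiyv" = 71 71 69 79 76 is 5 bytes > B = 3, so hash it first: H(key) = 50 ea, then zero-pad to 3 bytes: K' = 50 ea 00.
K' ⊕ ipad = 66 dc 36.  K' ⊕ opad = 0c b6 5c.
Inner input = (K'⊕ipad) ∥ m = 66 dc 36 ∥ 97 6c 3d d6.
Inner hash: even-index sum = 478 mod 256 = 222; odd-index sum = 432 mod 256 = 176 → de b0.
Outer input = (K'⊕opad) ∥ inner = 0c b6 5c ∥ de b0.
Outer hash (tag): even-index sum = 280 mod 256 = 24; odd-index sum = 404 mod 256 = 148 → 18 94.

1894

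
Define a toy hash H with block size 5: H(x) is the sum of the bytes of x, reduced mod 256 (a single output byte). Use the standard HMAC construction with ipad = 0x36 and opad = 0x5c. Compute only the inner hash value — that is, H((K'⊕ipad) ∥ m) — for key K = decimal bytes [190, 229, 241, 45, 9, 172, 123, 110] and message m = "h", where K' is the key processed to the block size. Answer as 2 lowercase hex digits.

a9

Key decimal bytes [190, 229, 241, 45, 9, 172, 123, 110] = be e5 f1 2d 09 ac 7b 6e is 8 bytes > B = 5, so hash it first: H(key) = 5f, then zero-pad to 5 bytes: K' = 5f 00 00 00 00.
K' ⊕ ipad = 69 36 36 36 36.
Inner input = 69 36 36 36 36 ∥ 68.
Inner hash: sum = 105+54+54+54+54+104 = 425; mod 256 = 169 → a9.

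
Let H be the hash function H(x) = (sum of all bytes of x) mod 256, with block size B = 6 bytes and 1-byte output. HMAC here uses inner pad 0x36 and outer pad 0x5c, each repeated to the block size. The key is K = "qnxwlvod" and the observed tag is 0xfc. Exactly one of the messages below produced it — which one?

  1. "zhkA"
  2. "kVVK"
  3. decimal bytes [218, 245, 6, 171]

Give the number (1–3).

1

Key "qnxwlvod" = 71 6e 78 77 6c 76 6f 64 is 8 bytes > B = 6, so hash it first: H(key) = 83, then zero-pad to 6 bytes: K' = 83 00 00 00 00 00.
K' ⊕ ipad = b5 36 36 36 36 36; K' ⊕ opad = df 5c 5c 5c 5c 5c.
m1: inner = H(b5 36 36 36 36 36 7a 68 6b 41) = 51; tag = H(df 5c 5c 5c 5c 5c 51) = fc ← matches
m2: inner = H(b5 36 36 36 36 36 6b 56 56 4b) = 25; tag = H(df 5c 5c 5c 5c 5c 25) = d0
m3: inner = H(b5 36 36 36 36 36 da f5 06 ab) = 43; tag = H(df 5c 5c 5c 5c 5c 43) = ee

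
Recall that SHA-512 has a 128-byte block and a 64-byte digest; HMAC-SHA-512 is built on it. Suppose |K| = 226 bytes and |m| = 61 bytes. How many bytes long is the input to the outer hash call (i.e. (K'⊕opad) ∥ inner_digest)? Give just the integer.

192

Key is 226 > 128 bytes, so it is hashed to 64 bytes then zero-padded to 128: |K'| = 128.
Outer input = (K'⊕opad) ∥ H(inner) → 128 + 64 = 192 bytes.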